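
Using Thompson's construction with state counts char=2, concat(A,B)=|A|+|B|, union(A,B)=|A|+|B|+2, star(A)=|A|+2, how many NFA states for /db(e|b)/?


Syntax tree has 4 char leaf(s), 1 union(s), 0 star(s)
chars contribute 4×2 = 8; each union adds +2; each star adds +2
Total: 8 + 2 + 0 = 10 states


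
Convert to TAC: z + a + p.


Break into single-operator statements:
t1 = z + a
t2 = t1 + p


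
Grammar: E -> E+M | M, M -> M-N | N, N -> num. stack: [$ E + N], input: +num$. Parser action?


'N' (not preceded by M-) is the handle for M -> N
Action: reduce (M -> N)


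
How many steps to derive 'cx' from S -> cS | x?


Derivation: S => cS => cx
Steps: 2


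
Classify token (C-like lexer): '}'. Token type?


Pattern: delimiter/punctuation
Type: PUNCTUATION


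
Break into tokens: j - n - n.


Scan left to right, longest-match per lexeme
Tokens: ID(j), OP(-), ID(n), OP(-), ID(n)


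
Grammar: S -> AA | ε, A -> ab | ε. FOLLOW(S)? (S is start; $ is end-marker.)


$ ∈ FOLLOW(S). For each A -> αBβ: add FIRST(β)\{ε} to FOLLOW(B); if β nullable, add FOLLOW(A).
FOLLOW(S) = {$}


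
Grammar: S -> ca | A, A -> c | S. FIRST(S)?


Per alternative of S: FIRST(ca) = {c}; FIRST(A) = {c}
FIRST(S) = {c}


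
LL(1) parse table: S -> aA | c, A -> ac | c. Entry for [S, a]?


For [S, a]: 'a' ∈ FIRST(aA)
Entry: S -> aA


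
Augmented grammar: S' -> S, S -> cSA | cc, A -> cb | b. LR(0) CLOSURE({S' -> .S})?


Start: S' -> .S
For each item with dot before a nonterminal B, add B -> .γ for every B-production
Closure: [S' -> .S, S -> .cSA, S -> .cc]


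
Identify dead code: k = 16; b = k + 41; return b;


k is read by b's definition; b is returned
No dead code


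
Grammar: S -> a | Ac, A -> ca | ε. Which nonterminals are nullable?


A nonterminal is nullable iff some alternative derives ε (directly, or every symbol in it is nullable)
Nullable: {A}


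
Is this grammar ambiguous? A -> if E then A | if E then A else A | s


dangling else: 'if E then if E then s else s' parses two ways
Ambiguous


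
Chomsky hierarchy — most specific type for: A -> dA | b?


Right-linear: every RHS is a terminal or a terminal followed by one nonterminal
Classification: Type 3 (Regular)


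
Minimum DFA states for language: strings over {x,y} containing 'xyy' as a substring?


KMP-style automaton: 3 progress states + 1 absorbing accept = 4
Minimal DFA: 4 states


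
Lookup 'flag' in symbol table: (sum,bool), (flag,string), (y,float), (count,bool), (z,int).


Lookup 'flag' → type string


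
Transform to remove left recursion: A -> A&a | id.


Left-recursive alternatives: A&a; non-recursive: id
Introduce A': A -> idA', A' -> &aA' | ε


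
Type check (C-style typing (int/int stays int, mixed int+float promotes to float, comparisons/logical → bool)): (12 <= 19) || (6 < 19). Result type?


Operand types: bool || bool
Rule: logical operators take bool operands and yield bool
Result type: bool


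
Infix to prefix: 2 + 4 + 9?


left-to-right (same/higher precedence on left): tree is (+ (+ 2 4) 9)
Prefix: + + 2 4 9


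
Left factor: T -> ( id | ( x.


Common prefix: '('
Factored: T -> ( T', T' -> id | x


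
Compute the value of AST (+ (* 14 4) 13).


Evaluate inner: (* 14 4) = 56
Evaluate root: (+ 56 13) = 69
Result: 69


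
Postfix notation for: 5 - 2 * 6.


* has higher precedence, evaluate 2*6 first
Postfix: 5 2 6 * -


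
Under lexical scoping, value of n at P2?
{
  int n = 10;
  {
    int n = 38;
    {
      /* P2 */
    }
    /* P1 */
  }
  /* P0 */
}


P2's block does not declare n; resolves to the enclosing declaration at depth 1
n = 38


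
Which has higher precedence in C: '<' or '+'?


'+' is additive (level 9); '<' is relational (level 7)
Higher level binds tighter
'+' has higher precedence than '<'


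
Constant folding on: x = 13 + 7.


13 + 7 = 20 at compile time
Optimized: x = 20


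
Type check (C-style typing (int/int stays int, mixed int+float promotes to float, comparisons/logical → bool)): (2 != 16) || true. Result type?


Operand types: bool || bool
Rule: logical operators take bool operands and yield bool
Result type: bool


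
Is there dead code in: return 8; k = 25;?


statement follows a return and is unreachable
Dead: 'k = 25'


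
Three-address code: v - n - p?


Break into single-operator statements:
t1 = v - n
t2 = t1 - p


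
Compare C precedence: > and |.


'>' is relational (level 7); '|' is bitwise OR (level 3)
Higher level binds tighter
'>' has higher precedence than '|'


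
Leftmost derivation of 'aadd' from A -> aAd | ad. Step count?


Derivation: A => aAd => aadd
Steps: 2


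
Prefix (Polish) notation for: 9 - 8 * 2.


'*' binds tighter: tree is (- 9 (* 8 2))
Prefix: - 9 * 8 2


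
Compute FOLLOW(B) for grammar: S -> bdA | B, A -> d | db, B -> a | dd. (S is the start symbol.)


$ ∈ FOLLOW(S). For each A -> αBβ: add FIRST(β)\{ε} to FOLLOW(B); if β nullable, add FOLLOW(A).
FOLLOW(B) = {$}


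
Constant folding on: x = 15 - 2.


15 - 2 = 13 at compile time
Optimized: x = 13


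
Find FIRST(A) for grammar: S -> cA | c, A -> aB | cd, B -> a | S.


Per alternative of A: FIRST(aB) = {a}; FIRST(cd) = {c}
FIRST(A) = {a, c}


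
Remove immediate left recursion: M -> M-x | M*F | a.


Left-recursive alternatives: M-x, M*F; non-recursive: a
Introduce M': M -> aM', M' -> -xM' | *FM' | ε


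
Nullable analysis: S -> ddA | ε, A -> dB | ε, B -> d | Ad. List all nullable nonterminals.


A nonterminal is nullable iff some alternative derives ε (directly, or every symbol in it is nullable)
Nullable: {A, S}


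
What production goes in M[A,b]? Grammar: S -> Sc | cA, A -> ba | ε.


For [A, b]: 'b' ∈ FIRST(ba)
Entry: A -> ba


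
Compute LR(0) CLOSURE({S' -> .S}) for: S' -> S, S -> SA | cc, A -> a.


Start: S' -> .S
For each item with dot before a nonterminal B, add B -> .γ for every B-production
Closure: [S' -> .S, S -> .SA, S -> .cc]


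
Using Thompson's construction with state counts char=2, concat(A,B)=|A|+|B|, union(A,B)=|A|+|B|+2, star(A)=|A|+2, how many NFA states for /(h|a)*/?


Syntax tree has 2 char leaf(s), 1 union(s), 1 star(s)
chars contribute 2×2 = 4; each union adds +2; each star adds +2
Total: 4 + 2 + 2 = 8 states


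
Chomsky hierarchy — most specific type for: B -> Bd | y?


Left-linear: every RHS is a terminal or one nonterminal followed by a terminal
Classification: Type 3 (Regular)


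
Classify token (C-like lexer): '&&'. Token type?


Pattern: operator symbol
Type: OPERATOR


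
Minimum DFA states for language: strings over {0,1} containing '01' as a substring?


KMP-style automaton: 2 progress states + 1 absorbing accept = 3
Minimal DFA: 3 states


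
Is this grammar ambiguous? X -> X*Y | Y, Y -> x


precedence layered via separate nonterminal Y: deterministic
Unambiguous


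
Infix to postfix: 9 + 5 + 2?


Left to right (same or higher precedence on left)
Postfix: 9 5 + 2 +


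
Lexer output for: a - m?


Scan left to right, longest-match per lexeme
Tokens: ID(a), OP(-), ID(m)


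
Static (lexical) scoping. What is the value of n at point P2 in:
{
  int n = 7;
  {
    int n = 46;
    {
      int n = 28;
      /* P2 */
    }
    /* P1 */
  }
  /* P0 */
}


n declared in the same block as P2
n = 28


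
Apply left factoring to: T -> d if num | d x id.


Common prefix: 'd'
Factored: T -> d T', T' -> if num | x id


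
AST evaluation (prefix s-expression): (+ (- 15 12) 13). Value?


Evaluate inner: (- 15 12) = 3
Evaluate root: (+ 3 13) = 16
Result: 16


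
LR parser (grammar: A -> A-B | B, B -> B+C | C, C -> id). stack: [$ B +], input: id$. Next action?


no handle; shift 'id'
Action: shift


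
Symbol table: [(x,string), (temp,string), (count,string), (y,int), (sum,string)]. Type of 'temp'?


Lookup 'temp' → type string


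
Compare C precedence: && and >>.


'>>' is shift (level 8); '&&' is logical AND (level 2)
Higher level binds tighter
'>>' has higher precedence than '&&'


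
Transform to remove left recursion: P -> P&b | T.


Left-recursive alternatives: P&b; non-recursive: T
Introduce P': P -> TP', P' -> &bP' | ε


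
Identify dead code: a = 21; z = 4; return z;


a is assigned but never read
Dead: 'a = 21'


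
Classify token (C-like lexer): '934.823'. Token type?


Pattern: digits with a decimal point
Type: FLOAT_LITERAL


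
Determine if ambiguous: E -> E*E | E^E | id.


'id*id^id' has two parse trees (no precedence encoded between * and ^)
Ambiguous


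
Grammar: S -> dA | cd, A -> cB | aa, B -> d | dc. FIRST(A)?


Per alternative of A: FIRST(cB) = {c}; FIRST(aa) = {a}
FIRST(A) = {a, c}


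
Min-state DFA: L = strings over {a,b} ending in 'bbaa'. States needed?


Track the longest suffix of input matching a prefix of 'bbaa': 5 classes (prefixes of length 0..4)
Minimal DFA: 5 states


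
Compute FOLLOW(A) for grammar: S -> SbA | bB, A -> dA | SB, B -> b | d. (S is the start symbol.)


$ ∈ FOLLOW(S). For each A -> αBβ: add FIRST(β)\{ε} to FOLLOW(B); if β nullable, add FOLLOW(A).
FOLLOW(A) = {$, b, d}


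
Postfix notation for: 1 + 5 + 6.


Left to right (same or higher precedence on left)
Postfix: 1 5 + 6 +


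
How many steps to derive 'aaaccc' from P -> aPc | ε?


Derivation: P => aPc => aaPcc => aaaPccc => aaaccc
Steps: 4


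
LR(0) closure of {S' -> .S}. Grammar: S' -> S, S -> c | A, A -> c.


Start: S' -> .S
For each item with dot before a nonterminal B, add B -> .γ for every B-production
Closure: [S' -> .S, S -> .c, S -> .A, A -> .c]


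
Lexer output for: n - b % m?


Scan left to right, longest-match per lexeme
Tokens: ID(n), OP(-), ID(b), OP(%), ID(m)


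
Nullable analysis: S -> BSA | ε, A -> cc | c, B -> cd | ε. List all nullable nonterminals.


A nonterminal is nullable iff some alternative derives ε (directly, or every symbol in it is nullable)
Nullable: {B, S}


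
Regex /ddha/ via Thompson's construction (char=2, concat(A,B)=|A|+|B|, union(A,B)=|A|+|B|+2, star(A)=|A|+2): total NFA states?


Syntax tree has 4 char leaf(s), 0 union(s), 0 star(s)
chars contribute 4×2 = 8; each union adds +2; each star adds +2
Total: 8 + 0 + 0 = 8 states


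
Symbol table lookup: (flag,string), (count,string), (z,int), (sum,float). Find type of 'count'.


Lookup 'count' → type string


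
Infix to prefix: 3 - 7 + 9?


left-to-right (same/higher precedence on left): tree is (+ (- 3 7) 9)
Prefix: + - 3 7 9


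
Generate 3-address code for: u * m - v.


Break into single-operator statements:
t1 = u * m
t2 = t1 - v


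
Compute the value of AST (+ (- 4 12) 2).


Evaluate inner: (- 4 12) = -8
Evaluate root: (+ -8 2) = -6
Result: -6


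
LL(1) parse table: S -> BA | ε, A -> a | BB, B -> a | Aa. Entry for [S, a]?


For [S, a]: 'a' ∈ FIRST(BA)
Entry: S -> BA


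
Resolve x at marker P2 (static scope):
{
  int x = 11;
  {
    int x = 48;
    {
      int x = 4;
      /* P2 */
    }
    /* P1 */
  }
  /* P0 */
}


x declared in the same block as P2
x = 4


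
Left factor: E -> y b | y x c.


Common prefix: 'y'
Factored: E -> y E', E' -> b | x c


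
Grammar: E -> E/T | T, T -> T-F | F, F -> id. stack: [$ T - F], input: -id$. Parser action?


handle 'T-F' on top
Action: reduce (T -> T-F)


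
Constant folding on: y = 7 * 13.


7 * 13 = 91 at compile time
Optimized: y = 91


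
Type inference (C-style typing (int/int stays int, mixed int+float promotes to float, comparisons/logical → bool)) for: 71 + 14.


Operand types: int + int
Rule: mixed int/float promotes to float; int/int stays int
Result type: int


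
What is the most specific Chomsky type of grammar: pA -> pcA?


LHS has context (more than one symbol) and |LHS| ≤ |RHS|
Classification: Type 1 (Context-Sensitive)


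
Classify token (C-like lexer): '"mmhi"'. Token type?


Pattern: double-quoted sequence
Type: STRING_LITERAL


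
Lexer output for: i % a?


Scan left to right, longest-match per lexeme
Tokens: ID(i), OP(%), ID(a)


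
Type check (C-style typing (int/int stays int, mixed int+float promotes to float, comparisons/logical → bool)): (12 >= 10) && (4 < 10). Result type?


Operand types: bool && bool
Rule: logical operators take bool operands and yield bool
Result type: bool


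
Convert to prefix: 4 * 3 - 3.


left-to-right (same/higher precedence on left): tree is (- (* 4 3) 3)
Prefix: - * 4 3 3


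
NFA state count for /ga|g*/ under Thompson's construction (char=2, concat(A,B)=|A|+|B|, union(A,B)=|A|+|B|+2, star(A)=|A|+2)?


Syntax tree has 3 char leaf(s), 1 union(s), 1 star(s)
chars contribute 3×2 = 6; each union adds +2; each star adds +2
Total: 6 + 2 + 2 = 10 states


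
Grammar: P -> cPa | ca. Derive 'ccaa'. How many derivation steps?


Derivation: P => cPa => ccaa
Steps: 2


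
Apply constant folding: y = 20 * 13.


20 * 13 = 260 at compile time
Optimized: y = 260


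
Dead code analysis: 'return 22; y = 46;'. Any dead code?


statement follows a return and is unreachable
Dead: 'y = 46'


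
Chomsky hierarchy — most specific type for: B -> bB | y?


Right-linear: every RHS is a terminal or a terminal followed by one nonterminal
Classification: Type 3 (Regular)


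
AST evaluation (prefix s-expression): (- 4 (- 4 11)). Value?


Evaluate inner: (- 4 11) = -7
Evaluate root: (- 4 -7) = 11
Result: 11


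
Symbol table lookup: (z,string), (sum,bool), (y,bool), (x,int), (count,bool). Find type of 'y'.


Lookup 'y' → type bool


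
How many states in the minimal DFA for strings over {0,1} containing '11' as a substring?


KMP-style automaton: 2 progress states + 1 absorbing accept = 3
Minimal DFA: 3 states


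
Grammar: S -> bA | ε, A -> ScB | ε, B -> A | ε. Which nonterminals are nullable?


A nonterminal is nullable iff some alternative derives ε (directly, or every symbol in it is nullable)
Nullable: {A, B, S}


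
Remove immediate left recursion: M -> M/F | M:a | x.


Left-recursive alternatives: M/F, M:a; non-recursive: x
Introduce M': M -> xM', M' -> /FM' | :aM' | ε


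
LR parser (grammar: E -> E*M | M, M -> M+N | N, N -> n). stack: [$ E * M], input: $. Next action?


handle 'E*M' on top; lookahead ∈ FOLLOW(E) = {*, $}
Action: reduce (E -> E*M)


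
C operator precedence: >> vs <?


'>>' is shift (level 8); '<' is relational (level 7)
Higher level binds tighter
'>>' has higher precedence than '<'


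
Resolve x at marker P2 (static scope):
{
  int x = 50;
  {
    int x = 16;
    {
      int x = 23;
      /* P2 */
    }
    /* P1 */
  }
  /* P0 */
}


x declared in the same block as P2
x = 23


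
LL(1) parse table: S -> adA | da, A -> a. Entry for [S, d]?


For [S, d]: 'd' ∈ FIRST(da)
Entry: S -> da


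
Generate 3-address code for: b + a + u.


Break into single-operator statements:
t1 = b + a
t2 = t1 + u


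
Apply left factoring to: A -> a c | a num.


Common prefix: 'a'
Factored: A -> a A', A' -> c | num


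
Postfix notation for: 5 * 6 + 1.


Left to right (same or higher precedence on left)
Postfix: 5 6 * 1 +


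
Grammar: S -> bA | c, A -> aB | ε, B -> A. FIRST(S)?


Per alternative of S: FIRST(bA) = {b}; FIRST(c) = {c}
FIRST(S) = {b, c}


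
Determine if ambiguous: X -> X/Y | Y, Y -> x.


precedence layered via separate nonterminal Y: deterministic
Unambiguous


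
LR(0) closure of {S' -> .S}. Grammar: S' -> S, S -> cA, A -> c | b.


Start: S' -> .S
For each item with dot before a nonterminal B, add B -> .γ for every B-production
Closure: [S' -> .S, S -> .cA]


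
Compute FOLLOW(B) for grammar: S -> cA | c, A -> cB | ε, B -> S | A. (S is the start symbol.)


$ ∈ FOLLOW(S). For each A -> αBβ: add FIRST(β)\{ε} to FOLLOW(B); if β nullable, add FOLLOW(A).
FOLLOW(B) = {$}


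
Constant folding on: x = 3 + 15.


3 + 15 = 18 at compile time
Optimized: x = 18


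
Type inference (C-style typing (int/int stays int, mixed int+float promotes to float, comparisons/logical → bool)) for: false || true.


Operand types: bool || bool
Rule: logical operators take bool operands and yield bool
Result type: bool


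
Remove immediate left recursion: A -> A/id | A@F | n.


Left-recursive alternatives: A/id, A@F; non-recursive: n
Introduce A': A -> nA', A' -> /idA' | @FA' | ε


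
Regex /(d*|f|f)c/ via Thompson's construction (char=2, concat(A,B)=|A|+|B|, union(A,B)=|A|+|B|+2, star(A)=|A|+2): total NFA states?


Syntax tree has 4 char leaf(s), 2 union(s), 1 star(s)
chars contribute 4×2 = 8; each union adds +2; each star adds +2
Total: 8 + 4 + 2 = 14 states


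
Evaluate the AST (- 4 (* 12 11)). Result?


Evaluate inner: (* 12 11) = 132
Evaluate root: (- 4 132) = -128
Result: -128


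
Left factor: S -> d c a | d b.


Common prefix: 'd'
Factored: S -> d S', S' -> c a | b


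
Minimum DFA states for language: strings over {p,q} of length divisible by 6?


Track length mod 6: states 0..5, accept at 0
Minimal DFA: 6 states


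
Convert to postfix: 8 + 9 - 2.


Left to right (same or higher precedence on left)
Postfix: 8 9 + 2 -


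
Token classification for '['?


Pattern: delimiter/punctuation
Type: PUNCTUATION


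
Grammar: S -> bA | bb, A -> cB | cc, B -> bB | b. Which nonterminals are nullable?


A nonterminal is nullable iff some alternative derives ε (directly, or every symbol in it is nullable)
Nullable: {}


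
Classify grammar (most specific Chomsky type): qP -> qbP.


LHS has context (more than one symbol) and |LHS| ≤ |RHS|
Classification: Type 1 (Context-Sensitive)


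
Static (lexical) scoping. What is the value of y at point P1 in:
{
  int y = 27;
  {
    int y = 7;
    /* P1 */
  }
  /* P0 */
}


y declared in the same block as P1
y = 7


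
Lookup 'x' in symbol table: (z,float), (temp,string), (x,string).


Lookup 'x' → type string


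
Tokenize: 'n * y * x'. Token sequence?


Scan left to right, longest-match per lexeme
Tokens: ID(n), OP(*), ID(y), OP(*), ID(x)


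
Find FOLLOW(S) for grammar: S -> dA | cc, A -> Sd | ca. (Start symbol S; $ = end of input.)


$ ∈ FOLLOW(S). For each A -> αBβ: add FIRST(β)\{ε} to FOLLOW(B); if β nullable, add FOLLOW(A).
FOLLOW(S) = {$, d}


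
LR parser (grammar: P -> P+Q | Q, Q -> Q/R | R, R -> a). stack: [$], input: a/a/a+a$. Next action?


no handle on stack; shift 'a'
Action: shift


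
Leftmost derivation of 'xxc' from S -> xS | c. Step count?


Derivation: S => xS => xxS => xxc
Steps: 3


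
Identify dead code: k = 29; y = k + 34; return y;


k is read by y's definition; y is returned
No dead code


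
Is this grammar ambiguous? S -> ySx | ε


balanced y^n…x^n: each string has a unique parse
Unambiguous


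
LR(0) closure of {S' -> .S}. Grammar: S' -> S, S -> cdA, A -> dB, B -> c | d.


Start: S' -> .S
For each item with dot before a nonterminal B, add B -> .γ for every B-production
Closure: [S' -> .S, S -> .cdA]


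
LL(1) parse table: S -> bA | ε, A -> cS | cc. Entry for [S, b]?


For [S, b]: 'b' ∈ FIRST(bA)
Entry: S -> bA


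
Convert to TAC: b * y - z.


Break into single-operator statements:
t1 = b * y
t2 = t1 - z


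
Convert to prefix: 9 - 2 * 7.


'*' binds tighter: tree is (- 9 (* 2 7))
Prefix: - 9 * 2 7


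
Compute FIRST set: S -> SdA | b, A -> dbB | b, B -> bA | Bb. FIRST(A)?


Per alternative of A: FIRST(dbB) = {d}; FIRST(b) = {b}
FIRST(A) = {b, d}


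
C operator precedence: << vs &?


'<<' is shift (level 8); '&' is bitwise AND (level 5)
Higher level binds tighter
'<<' has higher precedence than '&'


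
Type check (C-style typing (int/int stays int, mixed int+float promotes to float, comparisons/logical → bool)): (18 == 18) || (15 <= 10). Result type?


Operand types: bool || bool
Rule: logical operators take bool operands and yield bool
Result type: bool


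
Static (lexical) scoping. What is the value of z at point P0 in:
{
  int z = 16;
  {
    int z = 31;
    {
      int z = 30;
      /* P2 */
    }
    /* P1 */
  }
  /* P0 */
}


z declared in the same block as P0
z = 16


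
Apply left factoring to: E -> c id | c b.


Common prefix: 'c'
Factored: E -> c E', E' -> id | b


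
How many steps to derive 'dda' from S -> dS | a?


Derivation: S => dS => ddS => dda
Steps: 3


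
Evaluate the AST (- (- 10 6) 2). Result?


Evaluate inner: (- 10 6) = 4
Evaluate root: (- 4 2) = 2
Result: 2


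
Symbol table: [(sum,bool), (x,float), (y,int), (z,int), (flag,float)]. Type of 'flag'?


Lookup 'flag' → type float


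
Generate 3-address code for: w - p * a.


Break into single-operator statements:
t1 = p * a
t2 = w - t1


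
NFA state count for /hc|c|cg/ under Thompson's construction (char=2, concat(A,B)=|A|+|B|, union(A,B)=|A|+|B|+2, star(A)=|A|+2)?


Syntax tree has 5 char leaf(s), 2 union(s), 0 star(s)
chars contribute 5×2 = 10; each union adds +2; each star adds +2
Total: 10 + 4 + 0 = 14 states


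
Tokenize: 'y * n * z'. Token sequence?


Scan left to right, longest-match per lexeme
Tokens: ID(y), OP(*), ID(n), OP(*), ID(z)


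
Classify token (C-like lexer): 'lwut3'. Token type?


Pattern: letter/underscore followed by alphanumerics, not a keyword
Type: IDENTIFIER


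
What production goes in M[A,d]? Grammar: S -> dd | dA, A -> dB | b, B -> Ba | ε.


For [A, d]: 'd' ∈ FIRST(dB)
Entry: A -> dB


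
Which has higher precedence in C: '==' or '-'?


'-' is additive (level 9); '==' is equality (level 6)
Higher level binds tighter
'-' has higher precedence than '=='


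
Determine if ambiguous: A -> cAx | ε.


balanced c^n…x^n: each string has a unique parse
Unambiguous


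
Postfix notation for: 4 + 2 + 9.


Left to right (same or higher precedence on left)
Postfix: 4 2 + 9 +


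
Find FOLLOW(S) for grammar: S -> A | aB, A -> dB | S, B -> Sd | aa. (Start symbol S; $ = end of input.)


$ ∈ FOLLOW(S). For each A -> αBβ: add FIRST(β)\{ε} to FOLLOW(B); if β nullable, add FOLLOW(A).
FOLLOW(S) = {$, d}


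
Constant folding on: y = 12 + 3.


12 + 3 = 15 at compile time
Optimized: y = 15


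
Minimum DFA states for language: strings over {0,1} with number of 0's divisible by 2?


Track (count of 0) mod 2: states 0..1, accept at 0
Minimal DFA: 2 states


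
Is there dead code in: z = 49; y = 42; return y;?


z is assigned but never read
Dead: 'z = 49'


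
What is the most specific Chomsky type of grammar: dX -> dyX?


LHS has context (more than one symbol) and |LHS| ≤ |RHS|
Classification: Type 1 (Context-Sensitive)


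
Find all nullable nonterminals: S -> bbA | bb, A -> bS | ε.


A nonterminal is nullable iff some alternative derives ε (directly, or every symbol in it is nullable)
Nullable: {A}


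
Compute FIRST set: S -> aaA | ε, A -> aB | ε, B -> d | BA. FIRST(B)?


Per alternative of B: FIRST(d) = {d}; FIRST(BA) = {d}
FIRST(B) = {d}


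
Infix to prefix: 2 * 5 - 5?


left-to-right (same/higher precedence on left): tree is (- (* 2 5) 5)
Prefix: - * 2 5 5


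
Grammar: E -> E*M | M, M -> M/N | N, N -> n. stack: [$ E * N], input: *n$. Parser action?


'N' (not preceded by M/) is the handle for M -> N
Action: reduce (M -> N)


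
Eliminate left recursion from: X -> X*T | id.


Left-recursive alternatives: X*T; non-recursive: id
Introduce X': X -> idX', X' -> *TX' | ε


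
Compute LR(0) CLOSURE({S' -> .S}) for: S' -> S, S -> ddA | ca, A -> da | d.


Start: S' -> .S
For each item with dot before a nonterminal B, add B -> .γ for every B-production
Closure: [S' -> .S, S -> .ddA, S -> .ca]


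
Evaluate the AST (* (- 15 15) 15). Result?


Evaluate inner: (- 15 15) = 0
Evaluate root: (* 0 15) = 0
Result: 0


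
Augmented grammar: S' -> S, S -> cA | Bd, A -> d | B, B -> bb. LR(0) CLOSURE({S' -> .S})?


Start: S' -> .S
For each item with dot before a nonterminal B, add B -> .γ for every B-production
Closure: [S' -> .S, S -> .cA, S -> .Bd, B -> .bb]


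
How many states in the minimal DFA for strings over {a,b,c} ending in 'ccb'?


Track the longest suffix of input matching a prefix of 'ccb': 4 classes (prefixes of length 0..3)
Minimal DFA: 4 states


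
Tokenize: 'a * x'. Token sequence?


Scan left to right, longest-match per lexeme
Tokens: ID(a), OP(*), ID(x)


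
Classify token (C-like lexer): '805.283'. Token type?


Pattern: digits with a decimal point
Type: FLOAT_LITERAL


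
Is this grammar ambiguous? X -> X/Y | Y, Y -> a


precedence layered via separate nonterminal Y: deterministic
Unambiguous


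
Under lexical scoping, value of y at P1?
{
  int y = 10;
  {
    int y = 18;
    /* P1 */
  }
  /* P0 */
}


y declared in the same block as P1
y = 18


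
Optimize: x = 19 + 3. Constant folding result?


19 + 3 = 22 at compile time
Optimized: x = 22


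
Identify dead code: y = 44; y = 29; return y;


first assignment to y is overwritten before any read
Dead: 'y = 44'


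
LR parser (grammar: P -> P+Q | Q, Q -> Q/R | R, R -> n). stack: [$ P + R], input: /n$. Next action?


'R' (not preceded by Q/) is the handle for Q -> R
Action: reduce (Q -> R)


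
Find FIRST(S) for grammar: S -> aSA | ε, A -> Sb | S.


Per alternative of S: FIRST(aSA) = {a}; FIRST(ε) = {ε}
FIRST(S) = {a, ε}


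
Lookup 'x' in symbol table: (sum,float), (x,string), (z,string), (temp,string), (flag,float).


Lookup 'x' → type string


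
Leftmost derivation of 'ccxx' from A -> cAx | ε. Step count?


Derivation: A => cAx => ccAxx => ccxx
Steps: 3


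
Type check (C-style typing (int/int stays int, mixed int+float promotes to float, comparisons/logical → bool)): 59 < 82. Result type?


Operand types: int < int
Rule: comparison yields bool
Result type: bool


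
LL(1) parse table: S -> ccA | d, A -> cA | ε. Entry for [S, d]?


For [S, d]: 'd' ∈ FIRST(d)
Entry: S -> d


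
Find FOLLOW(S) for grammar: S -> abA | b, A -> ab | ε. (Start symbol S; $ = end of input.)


$ ∈ FOLLOW(S). For each A -> αBβ: add FIRST(β)\{ε} to FOLLOW(B); if β nullable, add FOLLOW(A).
FOLLOW(S) = {$}


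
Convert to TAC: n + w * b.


Break into single-operator statements:
t1 = w * b
t2 = n + t1


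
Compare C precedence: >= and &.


'>=' is relational (level 7); '&' is bitwise AND (level 5)
Higher level binds tighter
'>=' has higher precedence than '&'


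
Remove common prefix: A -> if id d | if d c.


Common prefix: 'if'
Factored: A -> if A', A' -> id d | d c


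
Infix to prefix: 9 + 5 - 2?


left-to-right (same/higher precedence on left): tree is (- (+ 9 5) 2)
Prefix: - + 9 5 2


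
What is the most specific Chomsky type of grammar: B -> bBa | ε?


Single nonterminal LHS, but b^n a^n is not regular
Classification: Type 2 (Context-Free)


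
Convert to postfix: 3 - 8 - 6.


Left to right (same or higher precedence on left)
Postfix: 3 8 - 6 -


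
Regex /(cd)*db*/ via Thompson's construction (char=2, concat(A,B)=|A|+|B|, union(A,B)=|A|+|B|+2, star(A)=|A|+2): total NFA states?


Syntax tree has 4 char leaf(s), 0 union(s), 2 star(s)
chars contribute 4×2 = 8; each union adds +2; each star adds +2
Total: 8 + 0 + 4 = 12 states


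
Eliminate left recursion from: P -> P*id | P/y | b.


Left-recursive alternatives: P*id, P/y; non-recursive: b
Introduce P': P -> bP', P' -> *idP' | /yP' | ε


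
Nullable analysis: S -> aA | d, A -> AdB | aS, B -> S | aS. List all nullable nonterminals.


A nonterminal is nullable iff some alternative derives ε (directly, or every symbol in it is nullable)
Nullable: {}


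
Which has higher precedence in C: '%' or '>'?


'%' is multiplicative (level 10); '>' is relational (level 7)
Higher level binds tighter
'%' has higher precedence than '>'


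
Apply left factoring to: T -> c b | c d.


Common prefix: 'c'
Factored: T -> c T', T' -> b | d


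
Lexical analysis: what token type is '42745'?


Pattern: digits only
Type: INTEGER_LITERAL


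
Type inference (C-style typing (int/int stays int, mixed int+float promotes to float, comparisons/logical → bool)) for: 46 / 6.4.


Operand types: int / float
Rule: mixed int/float promotes to float; int/int stays int
Result type: float


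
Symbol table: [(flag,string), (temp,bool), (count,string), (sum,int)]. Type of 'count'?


Lookup 'count' → type string


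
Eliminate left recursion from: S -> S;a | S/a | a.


Left-recursive alternatives: S;a, S/a; non-recursive: a
Introduce S': S -> aS', S' -> ;aS' | /aS' | ε


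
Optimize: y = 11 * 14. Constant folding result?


11 * 14 = 154 at compile time
Optimized: y = 154


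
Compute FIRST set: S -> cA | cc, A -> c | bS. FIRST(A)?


Per alternative of A: FIRST(c) = {c}; FIRST(bS) = {b}
FIRST(A) = {b, c}


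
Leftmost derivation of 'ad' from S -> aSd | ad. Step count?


Derivation: S => ad
Steps: 1


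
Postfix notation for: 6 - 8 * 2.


* has higher precedence, evaluate 8*2 first
Postfix: 6 8 2 * -


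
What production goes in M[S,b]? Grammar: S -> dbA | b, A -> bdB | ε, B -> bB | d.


For [S, b]: 'b' ∈ FIRST(b)
Entry: S -> b


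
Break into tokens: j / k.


Scan left to right, longest-match per lexeme
Tokens: ID(j), OP(/), ID(k)


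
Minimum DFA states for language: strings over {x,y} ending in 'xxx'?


Track the longest suffix of input matching a prefix of 'xxx': 4 classes (prefixes of length 0..3)
Minimal DFA: 4 states


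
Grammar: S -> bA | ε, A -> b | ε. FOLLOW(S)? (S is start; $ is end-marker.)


$ ∈ FOLLOW(S). For each A -> αBβ: add FIRST(β)\{ε} to FOLLOW(B); if β nullable, add FOLLOW(A).
FOLLOW(S) = {$}


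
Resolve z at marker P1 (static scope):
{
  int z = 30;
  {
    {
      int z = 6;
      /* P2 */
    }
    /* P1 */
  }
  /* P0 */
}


P1's block does not declare z; resolves to the enclosing declaration at depth 0
z = 30


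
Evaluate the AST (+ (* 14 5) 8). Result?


Evaluate inner: (* 14 5) = 70
Evaluate root: (+ 70 8) = 78
Result: 78


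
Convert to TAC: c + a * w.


Break into single-operator statements:
t1 = a * w
t2 = c + t1


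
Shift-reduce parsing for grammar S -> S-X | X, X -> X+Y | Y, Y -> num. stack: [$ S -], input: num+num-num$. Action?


no handle ('S-' is not any RHS); shift 'num'
Action: shift


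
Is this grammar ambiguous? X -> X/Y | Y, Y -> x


precedence layered via separate nonterminal Y: deterministic
Unambiguous


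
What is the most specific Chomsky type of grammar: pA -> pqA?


LHS has context (more than one symbol) and |LHS| ≤ |RHS|
Classification: Type 1 (Context-Sensitive)


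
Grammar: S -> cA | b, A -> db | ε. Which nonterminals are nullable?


A nonterminal is nullable iff some alternative derives ε (directly, or every symbol in it is nullable)
Nullable: {A}


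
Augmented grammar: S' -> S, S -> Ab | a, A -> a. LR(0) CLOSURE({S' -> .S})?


Start: S' -> .S
For each item with dot before a nonterminal B, add B -> .γ for every B-production
Closure: [S' -> .S, S -> .Ab, S -> .a, A -> .a]


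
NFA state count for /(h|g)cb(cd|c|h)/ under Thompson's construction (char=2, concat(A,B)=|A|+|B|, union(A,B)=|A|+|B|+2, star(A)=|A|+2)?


Syntax tree has 8 char leaf(s), 3 union(s), 0 star(s)
chars contribute 8×2 = 16; each union adds +2; each star adds +2
Total: 16 + 6 + 0 = 22 states


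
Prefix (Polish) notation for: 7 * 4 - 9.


left-to-right (same/higher precedence on left): tree is (- (* 7 4) 9)
Prefix: - * 7 4 9


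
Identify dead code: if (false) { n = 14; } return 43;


condition is constant false, so the whole block is unreachable
Dead: 'if (false) { n = 14; }'


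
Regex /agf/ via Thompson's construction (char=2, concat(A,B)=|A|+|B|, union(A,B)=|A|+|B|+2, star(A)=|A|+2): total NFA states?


Syntax tree has 3 char leaf(s), 0 union(s), 0 star(s)
chars contribute 3×2 = 6; each union adds +2; each star adds +2
Total: 6 + 0 + 0 = 6 states


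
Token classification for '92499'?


Pattern: digits only
Type: INTEGER_LITERAL


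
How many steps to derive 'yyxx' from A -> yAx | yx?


Derivation: A => yAx => yyxx
Steps: 2


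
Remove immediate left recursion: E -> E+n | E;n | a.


Left-recursive alternatives: E+n, E;n; non-recursive: a
Introduce E': E -> aE', E' -> +nE' | ;nE' | ε


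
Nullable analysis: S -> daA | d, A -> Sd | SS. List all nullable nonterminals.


A nonterminal is nullable iff some alternative derives ε (directly, or every symbol in it is nullable)
Nullable: {}


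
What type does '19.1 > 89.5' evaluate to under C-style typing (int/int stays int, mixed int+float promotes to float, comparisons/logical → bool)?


Operand types: float > float
Rule: comparison yields bool
Result type: bool


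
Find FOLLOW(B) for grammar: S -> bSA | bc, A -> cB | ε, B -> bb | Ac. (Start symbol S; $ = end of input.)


$ ∈ FOLLOW(S). For each A -> αBβ: add FIRST(β)\{ε} to FOLLOW(B); if β nullable, add FOLLOW(A).
FOLLOW(B) = {$, c}


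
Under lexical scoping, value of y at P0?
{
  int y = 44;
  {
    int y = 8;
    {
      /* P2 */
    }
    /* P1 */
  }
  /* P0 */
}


y declared in the same block as P0
y = 44


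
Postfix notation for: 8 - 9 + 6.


Left to right (same or higher precedence on left)
Postfix: 8 9 - 6 +


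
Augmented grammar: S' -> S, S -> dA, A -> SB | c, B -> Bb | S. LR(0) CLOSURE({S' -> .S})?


Start: S' -> .S
For each item with dot before a nonterminal B, add B -> .γ for every B-production
Closure: [S' -> .S, S -> .dA]


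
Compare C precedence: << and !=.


'<<' is shift (level 8); '!=' is equality (level 6)
Higher level binds tighter
'<<' has higher precedence than '!='


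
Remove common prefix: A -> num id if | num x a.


Common prefix: 'num'
Factored: A -> num A', A' -> id if | x a


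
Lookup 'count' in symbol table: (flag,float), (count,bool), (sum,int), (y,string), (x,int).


Lookup 'count' → type bool


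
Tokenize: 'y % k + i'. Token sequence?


Scan left to right, longest-match per lexeme
Tokens: ID(y), OP(%), ID(k), OP(+), ID(i)


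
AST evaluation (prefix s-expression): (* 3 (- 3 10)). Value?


Evaluate inner: (- 3 10) = -7
Evaluate root: (* 3 -7) = -21
Result: -21


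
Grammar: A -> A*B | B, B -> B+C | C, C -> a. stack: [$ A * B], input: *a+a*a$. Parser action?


handle 'A*B' on top; lookahead ∈ FOLLOW(A) = {*, $}
Action: reduce (A -> A*B)


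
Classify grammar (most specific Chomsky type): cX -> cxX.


LHS has context (more than one symbol) and |LHS| ≤ |RHS|
Classification: Type 1 (Context-Sensitive)


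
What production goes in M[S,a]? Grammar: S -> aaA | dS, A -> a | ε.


For [S, a]: 'a' ∈ FIRST(aaA)
Entry: S -> aaA


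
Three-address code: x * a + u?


Break into single-operator statements:
t1 = x * a
t2 = t1 + u


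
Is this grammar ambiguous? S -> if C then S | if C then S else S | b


dangling else: 'if C then if C then b else b' parses two ways
Ambiguous


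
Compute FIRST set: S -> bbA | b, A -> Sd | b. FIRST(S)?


Per alternative of S: FIRST(bbA) = {b}; FIRST(b) = {b}
FIRST(S) = {b}


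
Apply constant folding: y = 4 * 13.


4 * 13 = 52 at compile time
Optimized: y = 52


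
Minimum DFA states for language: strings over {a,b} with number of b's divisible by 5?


Track (count of b) mod 5: states 0..4, accept at 0
Minimal DFA: 5 states


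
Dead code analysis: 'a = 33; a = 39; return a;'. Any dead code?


first assignment to a is overwritten before any read
Dead: 'a = 33'


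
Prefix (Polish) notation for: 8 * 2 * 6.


left-to-right (same/higher precedence on left): tree is (* (* 8 2) 6)
Prefix: * * 8 2 6


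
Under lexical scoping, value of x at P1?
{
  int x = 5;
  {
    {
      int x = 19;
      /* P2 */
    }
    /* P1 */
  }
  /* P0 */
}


P1's block does not declare x; resolves to the enclosing declaration at depth 0
x = 5


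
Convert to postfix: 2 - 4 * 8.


* has higher precedence, evaluate 4*8 first
Postfix: 2 4 8 * -


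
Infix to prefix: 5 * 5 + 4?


left-to-right (same/higher precedence on left): tree is (+ (* 5 5) 4)
Prefix: + * 5 5 4


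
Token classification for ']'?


Pattern: delimiter/punctuation
Type: PUNCTUATION


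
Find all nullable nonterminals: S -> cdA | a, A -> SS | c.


A nonterminal is nullable iff some alternative derives ε (directly, or every symbol in it is nullable)
Nullable: {}


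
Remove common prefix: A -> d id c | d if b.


Common prefix: 'd'
Factored: A -> d A', A' -> id c | if b


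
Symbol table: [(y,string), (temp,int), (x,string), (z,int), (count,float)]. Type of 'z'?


Lookup 'z' → type int


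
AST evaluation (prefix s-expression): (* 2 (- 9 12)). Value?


Evaluate inner: (- 9 12) = -3
Evaluate root: (* 2 -3) = -6
Result: -6


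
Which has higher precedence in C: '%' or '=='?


'%' is multiplicative (level 10); '==' is equality (level 6)
Higher level binds tighter
'%' has higher precedence than '=='


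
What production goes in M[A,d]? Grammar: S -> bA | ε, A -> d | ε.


For [A, d]: 'd' ∈ FIRST(d)
Entry: A -> d


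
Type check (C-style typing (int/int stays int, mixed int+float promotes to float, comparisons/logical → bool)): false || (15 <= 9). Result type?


Operand types: bool || bool
Rule: logical operators take bool operands and yield bool
Result type: bool


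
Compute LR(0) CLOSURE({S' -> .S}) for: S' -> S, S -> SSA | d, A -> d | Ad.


Start: S' -> .S
For each item with dot before a nonterminal B, add B -> .γ for every B-production
Closure: [S' -> .S, S -> .SSA, S -> .d]


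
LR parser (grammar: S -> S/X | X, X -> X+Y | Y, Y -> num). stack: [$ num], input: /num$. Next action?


'num' on top is the handle for Y -> num
Action: reduce (Y -> num)


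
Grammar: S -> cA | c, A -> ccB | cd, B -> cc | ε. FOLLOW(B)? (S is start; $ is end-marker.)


$ ∈ FOLLOW(S). For each A -> αBβ: add FIRST(β)\{ε} to FOLLOW(B); if β nullable, add FOLLOW(A).
FOLLOW(B) = {$}


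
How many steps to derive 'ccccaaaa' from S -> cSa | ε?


Derivation: S => cSa => ccSaa => cccSaaa => ccccSaaaa => ccccaaaa
Steps: 5


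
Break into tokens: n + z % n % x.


Scan left to right, longest-match per lexeme
Tokens: ID(n), OP(+), ID(z), OP(%), ID(n), OP(%), ID(x)


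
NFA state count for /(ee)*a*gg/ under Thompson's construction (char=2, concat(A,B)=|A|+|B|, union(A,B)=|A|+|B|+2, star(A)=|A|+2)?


Syntax tree has 5 char leaf(s), 0 union(s), 2 star(s)
chars contribute 5×2 = 10; each union adds +2; each star adds +2
Total: 10 + 0 + 4 = 14 states


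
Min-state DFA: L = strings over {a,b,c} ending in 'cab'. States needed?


Track the longest suffix of input matching a prefix of 'cab': 4 classes (prefixes of length 0..3)
Minimal DFA: 4 states


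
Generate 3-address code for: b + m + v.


Break into single-operator statements:
t1 = b + m
t2 = t1 + v


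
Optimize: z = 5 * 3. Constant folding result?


5 * 3 = 15 at compile time
Optimized: z = 15
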